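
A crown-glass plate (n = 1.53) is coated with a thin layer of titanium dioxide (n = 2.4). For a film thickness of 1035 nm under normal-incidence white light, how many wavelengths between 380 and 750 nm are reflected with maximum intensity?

At the upper boundary (n = 1.0 to n = 2.4) the reflected ray undergoes a half-wave phase shift.
At the lower boundary (n = 2.4 to n = 1.53) the reflected ray undergoes no phase shift.
The two reflections differ by half a wavelength.
With one net inversion, constructive interference in reflection requires 2 n t = (m + ½) λ.
λ = 2 n t / (m + ½) = 4968 / (m + ½) nm.
m=6: 764 nm (IR); m=7: 662 nm (visible); m=8: 584 nm (visible); m=9: 523 nm (visible); m=10: 473 nm (visible); m=11: 432 nm (visible); m=12: 397 nm (visible); m=13: 368 nm (UV).

6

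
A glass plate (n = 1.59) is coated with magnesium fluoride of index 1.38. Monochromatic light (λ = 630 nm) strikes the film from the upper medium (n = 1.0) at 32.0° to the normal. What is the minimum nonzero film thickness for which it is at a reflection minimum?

Ray reflecting at the top interface goes from n = 1.0 toward n = 1.38: a half-wave phase shift.
Ray reflecting at the bottom interface goes from n = 1.38 toward n = 1.59: a half-wave phase shift.
Net: no relative phase inversion (both shifts match).
With no net inversion, destructive interference in reflection requires 2 n t cos θ_r = (m + ½) λ.
Snell's law: 1.0 sin 32.0° = 1.38 sin θ_r → sin θ_r = 0.384, cos θ_r = 0.923.
Minimum at m = 0: t = λ / (4 n cos θ_r) = 630 / (4 × 1.38 × 0.923) = 124 nm.

124 nm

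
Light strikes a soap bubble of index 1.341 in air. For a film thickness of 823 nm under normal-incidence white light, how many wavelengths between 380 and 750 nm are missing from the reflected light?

Top surface (1.0 → 1.341): reflection off a higher-index medium gives a half-wave phase shift.
Bottom surface (1.341 → 1.0): reflection off a lower-index medium gives no phase shift.
Net: one phase inversion between the two reflected rays.
For dark reflection here: 2 n t = m λ.
λ = 2 n t / m = 2207 / m nm.
m=2: 1104 nm (IR); m=3: 736 nm (visible); m=4: 552 nm (visible); m=5: 441 nm (visible); m=6: 368 nm (UV).

3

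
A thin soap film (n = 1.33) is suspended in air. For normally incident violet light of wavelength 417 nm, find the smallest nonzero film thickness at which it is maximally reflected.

78.4 nm

Top surface (1.0 → 1.33): reflection off a higher-index medium gives a half-wave phase shift.
Ray reflecting at the bottom interface goes from n = 1.33 toward n = 1.0: no phase shift.
Net: one phase inversion between the two reflected rays.
So the condition for constructive reflection is 2 n t = (m + ½) λ.
Minimum at m = 0: t = λ / (4 n) = 417 / (4 × 1.33) = 78.4 nm.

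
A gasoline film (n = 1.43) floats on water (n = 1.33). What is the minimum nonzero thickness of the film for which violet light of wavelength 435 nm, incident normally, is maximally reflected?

Top surface (1.0 → 1.43): reflection off a higher-index medium gives a half-wave phase shift.
Ray reflecting at the bottom interface goes from n = 1.43 toward n = 1.33: no phase shift.
Net: one phase inversion between the two reflected rays.
For maximum reflection here: 2 n t = (m + ½) λ.
Minimum at m = 0: t = λ / (4 n) = 435 / (4 × 1.43) = 76.0 nm.

76.0 nm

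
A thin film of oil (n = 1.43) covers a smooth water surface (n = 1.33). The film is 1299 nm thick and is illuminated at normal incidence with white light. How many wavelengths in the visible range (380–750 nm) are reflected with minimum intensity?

Top surface (1.0 → 1.43): reflection off a higher-index medium gives a half-wave phase shift.
Ray reflecting at the bottom interface goes from n = 1.43 toward n = 1.33: no phase shift.
Net: one phase inversion between the two reflected rays.
For dark reflection here: 2 n t = m λ.
λ = 2 n t / m = 3715 / m nm.
m=4: 929 nm (IR); m=5: 743 nm (visible); m=6: 619 nm (visible); m=7: 531 nm (visible); m=8: 464 nm (visible); m=9: 413 nm (visible); m=10: 372 nm (UV).

5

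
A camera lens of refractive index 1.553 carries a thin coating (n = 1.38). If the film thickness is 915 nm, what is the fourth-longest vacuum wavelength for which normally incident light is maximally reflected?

At the upper boundary (n = 1.0 to n = 1.38) the reflected ray undergoes a half-wave phase shift.
At the lower boundary (n = 1.38 to n = 1.553) the reflected ray undergoes a half-wave phase shift.
The two reflections carry the same phase change, so no net offset.
With no net inversion, constructive interference in reflection requires 2 n t = m λ.
λ = 2 n t / m. The fourth-longest wavelength is m = 4: λ = 2 × 1.38 × 915 / 4.00 = 631 nm.

631 nm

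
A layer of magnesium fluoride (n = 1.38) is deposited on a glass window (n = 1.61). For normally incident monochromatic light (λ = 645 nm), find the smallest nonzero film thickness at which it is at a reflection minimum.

At the upper boundary (n = 1.0 to n = 1.38) the reflected ray undergoes a half-wave phase shift.
At the lower boundary (n = 1.38 to n = 1.61) the reflected ray undergoes a half-wave phase shift.
Net: no relative phase inversion (both shifts match).
So the condition for destructive reflection is 2 n t = (m + ½) λ.
Minimum at m = 0: t = λ / (4 n) = 645 / (4 × 1.38) = 117 nm.

117 nm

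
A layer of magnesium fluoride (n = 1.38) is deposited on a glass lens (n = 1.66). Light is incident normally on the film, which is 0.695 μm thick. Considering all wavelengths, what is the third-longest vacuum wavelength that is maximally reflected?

At the upper boundary (n = 1.0 to n = 1.38) the reflected ray undergoes a half-wave phase shift.
At the lower boundary (n = 1.38 to n = 1.66) the reflected ray undergoes a half-wave phase shift.
The two reflections carry the same phase change, so no net offset.
So the condition for constructive reflection is 2 n t = m λ.
λ = 2 n t / m. The third-longest wavelength is m = 3: λ = 2 × 1.38 × 695 / 3.00 = 639 nm.

639 nm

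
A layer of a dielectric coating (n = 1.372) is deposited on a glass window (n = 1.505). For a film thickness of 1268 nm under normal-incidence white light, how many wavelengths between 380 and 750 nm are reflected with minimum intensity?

At the upper boundary (n = 1.0 to n = 1.372) the reflected ray undergoes a half-wave phase shift.
At the lower boundary (n = 1.372 to n = 1.505) the reflected ray undergoes a half-wave phase shift.
The two reflections carry the same phase change, so no net offset.
For weak reflection here: 2 n t = (m + ½) λ.
λ = 2 n t / (m + ½) = 3479 / (m + ½) nm.
m=4: 773 nm (IR); m=5: 633 nm (visible); m=6: 535 nm (visible); m=7: 464 nm (visible); m=8: 409 nm (visible); m=9: 366 nm (UV).

4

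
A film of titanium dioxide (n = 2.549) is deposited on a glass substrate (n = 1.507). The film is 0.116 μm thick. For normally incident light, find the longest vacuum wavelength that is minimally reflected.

Top surface (1.0 → 2.549): reflection off a higher-index medium gives a half-wave phase shift.
Ray reflecting at the bottom interface goes from n = 2.549 toward n = 1.507: no phase shift.
Net: one phase inversion between the two reflected rays.
For minimum reflection here: 2 n t = m λ.
λ = 2 n t / m. The longest wavelength is m = 1: λ = 2 × 2.549 × 116 / 1.00 = 591 nm.

591 nm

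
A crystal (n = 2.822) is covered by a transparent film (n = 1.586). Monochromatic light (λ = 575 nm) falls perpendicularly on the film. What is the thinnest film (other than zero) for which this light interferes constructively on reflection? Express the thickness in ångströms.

1813 Å

At the upper boundary (n = 1.0 to n = 1.586) the reflected ray undergoes a half-wave phase shift.
Bottom surface (1.586 → 2.822): reflection off a higher-index medium gives a half-wave phase shift.
Zero or two π shifts → no net half-wave offset.
For bright reflection here: 2 n t = m λ.
Minimum nonzero at m = 1: t = λ / (2 n) = 575 / (2 × 1.586) = 181 nm.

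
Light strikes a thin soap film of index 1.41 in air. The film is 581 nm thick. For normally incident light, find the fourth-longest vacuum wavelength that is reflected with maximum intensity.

At the upper boundary (n = 1.0 to n = 1.41) the reflected ray undergoes a half-wave phase shift.
At the lower boundary (n = 1.41 to n = 1.0) the reflected ray undergoes no phase shift.
The two reflections differ by half a wavelength.
For maximum reflection here: 2 n t = (m + ½) λ.
λ = 2 n t / (m + ½). The fourth-longest wavelength is m = 3: λ = 2 × 1.41 × 581 / 3.50 = 468 nm.

468 nm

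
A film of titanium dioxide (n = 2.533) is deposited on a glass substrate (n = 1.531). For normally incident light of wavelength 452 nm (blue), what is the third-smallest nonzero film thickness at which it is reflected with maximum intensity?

Ray reflecting at the top interface goes from n = 1.0 toward n = 2.533: a half-wave phase shift.
At the lower boundary (n = 2.533 to n = 1.531) the reflected ray undergoes no phase shift.
Net: one phase inversion between the two reflected rays.
So the condition for constructive reflection is 2 n t = (m + ½) λ.
The third-smallest nonzero thickness corresponds to m = 2: t = (m + ½) λ / (2 n) = 2.50 × 452 / (2 × 2.533) = 223 nm.

223 nm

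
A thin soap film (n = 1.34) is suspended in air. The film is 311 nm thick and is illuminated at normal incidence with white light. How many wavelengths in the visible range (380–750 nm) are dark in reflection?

Top surface (1.0 → 1.34): reflection off a higher-index medium gives a half-wave phase shift.
Bottom surface (1.34 → 1.0): reflection off a lower-index medium gives no phase shift.
The two reflections differ by half a wavelength.
With one net inversion, destructive interference in reflection requires 2 n t = m λ.
λ = 2 n t / m = 833 / m nm.
m=1: 833 nm (IR); m=2: 417 nm (visible); m=3: 278 nm (UV).

1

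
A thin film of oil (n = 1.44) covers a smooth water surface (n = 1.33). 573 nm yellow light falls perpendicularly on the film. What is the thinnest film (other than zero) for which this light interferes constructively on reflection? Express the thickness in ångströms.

995 Å

Ray reflecting at the top interface goes from n = 1.0 toward n = 1.44: a half-wave phase shift.
At the lower boundary (n = 1.44 to n = 1.33) the reflected ray undergoes no phase shift.
Net: one phase inversion between the two reflected rays.
With one net inversion, constructive interference in reflection requires 2 n t = (m + ½) λ.
Minimum at m = 0: t = λ / (4 n) = 573 / (4 × 1.44) = 99.5 nm.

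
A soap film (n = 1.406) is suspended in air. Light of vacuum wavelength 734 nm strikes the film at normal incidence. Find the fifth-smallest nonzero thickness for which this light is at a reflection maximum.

1175 nm

Top surface (1.0 → 1.406): reflection off a higher-index medium gives a half-wave phase shift.
At the lower boundary (n = 1.406 to n = 1.0) the reflected ray undergoes no phase shift.
Exactly one π shift → a net half-wave offset.
With one net inversion, constructive interference in reflection requires 2 n t = (m + ½) λ.
The fifth-smallest nonzero thickness corresponds to m = 4: t = (m + ½) λ / (2 n) = 4.50 × 734 / (2 × 1.406) = 1175 nm.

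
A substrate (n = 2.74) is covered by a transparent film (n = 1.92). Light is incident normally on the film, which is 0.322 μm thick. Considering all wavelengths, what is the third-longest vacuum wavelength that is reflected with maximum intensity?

412 nm

Top surface (1.0 → 1.92): reflection off a higher-index medium gives a half-wave phase shift.
Bottom surface (1.92 → 2.74): reflection off a higher-index medium gives a half-wave phase shift.
Net: no relative phase inversion (both shifts match).
So the condition for constructive reflection is 2 n t = m λ.
λ = 2 n t / m. The third-longest wavelength is m = 3: λ = 2 × 1.92 × 322 / 3.00 = 412 nm.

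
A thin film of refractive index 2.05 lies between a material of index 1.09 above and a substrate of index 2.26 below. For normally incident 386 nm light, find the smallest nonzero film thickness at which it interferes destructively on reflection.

47.1 nm

At the upper boundary (n = 1.09 to n = 2.05) the reflected ray undergoes a half-wave phase shift.
At the lower boundary (n = 2.05 to n = 2.26) the reflected ray undergoes a half-wave phase shift.
Net: no relative phase inversion (both shifts match).
With no net inversion, destructive interference in reflection requires 2 n t = (m + ½) λ.
Minimum at m = 0: t = λ / (4 n) = 386 / (4 × 2.05) = 47.1 nm.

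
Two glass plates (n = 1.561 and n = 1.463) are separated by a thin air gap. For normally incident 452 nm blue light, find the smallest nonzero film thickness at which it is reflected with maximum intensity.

Ray reflecting at the top interface goes from n = 1.561 toward n = 1.0: no phase shift.
Bottom surface (1.0 → 1.463): reflection off a higher-index medium gives a half-wave phase shift.
The two reflections differ by half a wavelength.
So the condition for constructive reflection is 2 n t = (m + ½) λ.
Minimum at m = 0: t = λ / (4 n) = 452 / (4 × 1.0) = 113 nm.

113 nm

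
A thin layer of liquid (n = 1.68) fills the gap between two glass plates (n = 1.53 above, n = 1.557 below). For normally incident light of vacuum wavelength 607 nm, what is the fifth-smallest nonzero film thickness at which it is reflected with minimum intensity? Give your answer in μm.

Ray reflecting at the top interface goes from n = 1.53 toward n = 1.68: a half-wave phase shift.
Ray reflecting at the bottom interface goes from n = 1.68 toward n = 1.557: no phase shift.
The two reflections differ by half a wavelength.
With one net inversion, destructive interference in reflection requires 2 n t = m λ.
The fifth-smallest nonzero thickness corresponds to m = 5: t = m λ / (2 n) = 5.00 × 607 / (2 × 1.68) = 903 nm.

0.903 μm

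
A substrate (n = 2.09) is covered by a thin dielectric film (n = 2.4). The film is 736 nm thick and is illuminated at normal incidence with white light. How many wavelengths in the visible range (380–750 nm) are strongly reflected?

4

At the upper boundary (n = 1.0 to n = 2.4) the reflected ray undergoes a half-wave phase shift.
Ray reflecting at the bottom interface goes from n = 2.4 toward n = 2.09: no phase shift.
Exactly one π shift → a net half-wave offset.
With one net inversion, constructive interference in reflection requires 2 n t = (m + ½) λ.
λ = 2 n t / (m + ½) = 3533 / (m + ½) nm.
m=4: 785 nm (IR); m=5: 642 nm (visible); m=6: 544 nm (visible); m=7: 471 nm (visible); m=8: 416 nm (visible); m=9: 372 nm (UV).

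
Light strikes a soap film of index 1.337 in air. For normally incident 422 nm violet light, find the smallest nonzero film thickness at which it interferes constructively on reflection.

78.9 nm

Top surface (1.0 → 1.337): reflection off a higher-index medium gives a half-wave phase shift.
Bottom surface (1.337 → 1.0): reflection off a lower-index medium gives no phase shift.
The two reflections differ by half a wavelength.
So the condition for constructive reflection is 2 n t = (m + ½) λ.
Minimum at m = 0: t = λ / (4 n) = 422 / (4 × 1.337) = 78.9 nm.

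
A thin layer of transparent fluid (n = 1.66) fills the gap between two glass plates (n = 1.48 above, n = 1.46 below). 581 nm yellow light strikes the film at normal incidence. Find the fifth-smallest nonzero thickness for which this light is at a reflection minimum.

At the upper boundary (n = 1.48 to n = 1.66) the reflected ray undergoes a half-wave phase shift.
At the lower boundary (n = 1.66 to n = 1.46) the reflected ray undergoes no phase shift.
Net: one phase inversion between the two reflected rays.
With one net inversion, destructive interference in reflection requires 2 n t = m λ.
The fifth-smallest nonzero thickness corresponds to m = 5: t = m λ / (2 n) = 5.00 × 581 / (2 × 1.66) = 875 nm.

875 nm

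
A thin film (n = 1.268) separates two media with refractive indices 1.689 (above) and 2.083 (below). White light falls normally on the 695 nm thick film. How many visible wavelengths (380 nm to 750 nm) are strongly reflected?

3

At the upper boundary (n = 1.689 to n = 1.268) the reflected ray undergoes no phase shift.
Ray reflecting at the bottom interface goes from n = 1.268 toward n = 2.083: a half-wave phase shift.
Exactly one π shift → a net half-wave offset.
With one net inversion, constructive interference in reflection requires 2 n t = (m + ½) λ.
λ = 2 n t / (m + ½) = 1763 / (m + ½) nm.
m=1: 1175 nm (IR); m=2: 705 nm (visible); m=3: 504 nm (visible); m=4: 392 nm (visible); m=5: 320 nm (UV).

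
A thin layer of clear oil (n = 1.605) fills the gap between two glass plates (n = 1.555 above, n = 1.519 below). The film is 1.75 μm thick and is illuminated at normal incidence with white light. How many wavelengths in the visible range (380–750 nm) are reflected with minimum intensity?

7

Ray reflecting at the top interface goes from n = 1.555 toward n = 1.605: a half-wave phase shift.
Bottom surface (1.605 → 1.519): reflection off a lower-index medium gives no phase shift.
The two reflections differ by half a wavelength.
For minimum reflection here: 2 n t = m λ.
λ = 2 n t / m = 5618 / m nm.
m=7: 803 nm (IR); m=8: 702 nm (visible); m=9: 624 nm (visible); m=10: 562 nm (visible); m=11: 511 nm (visible); m=12: 468 nm (visible); m=13: 432 nm (visible); m=14: 401 nm (visible); m=15: 375 nm (UV).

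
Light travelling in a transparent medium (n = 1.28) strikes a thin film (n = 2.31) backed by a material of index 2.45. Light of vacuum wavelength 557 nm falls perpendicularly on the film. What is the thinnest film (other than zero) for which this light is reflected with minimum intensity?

60.3 nm

Ray reflecting at the top interface goes from n = 1.28 toward n = 2.31: a half-wave phase shift.
Ray reflecting at the bottom interface goes from n = 2.31 toward n = 2.45: a half-wave phase shift.
Zero or two π shifts → no net half-wave offset.
With no net inversion, destructive interference in reflection requires 2 n t = (m + ½) λ.
Minimum at m = 0: t = λ / (4 n) = 557 / (4 × 2.31) = 60.3 nm.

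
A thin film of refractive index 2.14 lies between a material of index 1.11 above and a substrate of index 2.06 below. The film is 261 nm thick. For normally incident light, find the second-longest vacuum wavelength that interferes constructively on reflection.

At the upper boundary (n = 1.11 to n = 2.14) the reflected ray undergoes a half-wave phase shift.
Ray reflecting at the bottom interface goes from n = 2.14 toward n = 2.06: no phase shift.
Net: one phase inversion between the two reflected rays.
For strong reflection here: 2 n t = (m + ½) λ.
λ = 2 n t / (m + ½). The second-longest wavelength is m = 1: λ = 2 × 2.14 × 261 / 1.50 = 745 nm.

745 nm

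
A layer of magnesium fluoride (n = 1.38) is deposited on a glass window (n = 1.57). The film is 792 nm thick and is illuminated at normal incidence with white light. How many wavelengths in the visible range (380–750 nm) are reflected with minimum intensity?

Ray reflecting at the top interface goes from n = 1.0 toward n = 1.38: a half-wave phase shift.
Ray reflecting at the bottom interface goes from n = 1.38 toward n = 1.57: a half-wave phase shift.
Zero or two π shifts → no net half-wave offset.
With no net inversion, destructive interference in reflection requires 2 n t = (m + ½) λ.
λ = 2 n t / (m + ½) = 2186 / (m + ½) nm.
m=2: 874 nm (IR); m=3: 625 nm (visible); m=4: 486 nm (visible); m=5: 397 nm (visible); m=6: 336 nm (UV).

3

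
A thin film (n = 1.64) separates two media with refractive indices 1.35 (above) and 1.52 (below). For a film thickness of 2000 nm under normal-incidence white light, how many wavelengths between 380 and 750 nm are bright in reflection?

8

Ray reflecting at the top interface goes from n = 1.35 toward n = 1.64: a half-wave phase shift.
Ray reflecting at the bottom interface goes from n = 1.64 toward n = 1.52: no phase shift.
The two reflections differ by half a wavelength.
So the condition for constructive reflection is 2 n t = (m + ½) λ.
λ = 2 n t / (m + ½) = 6560 / (m + ½) nm.
m=8: 772 nm (IR); m=9: 691 nm (visible); m=10: 625 nm (visible); m=11: 570 nm (visible); m=12: 525 nm (visible); m=13: 486 nm (visible); m=14: 452 nm (visible); m=15: 423 nm (visible); m=16: 398 nm (visible); m=17: 375 nm (UV).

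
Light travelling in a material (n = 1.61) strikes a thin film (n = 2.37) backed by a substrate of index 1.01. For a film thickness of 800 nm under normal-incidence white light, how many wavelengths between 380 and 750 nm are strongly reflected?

5

Top surface (1.61 → 2.37): reflection off a higher-index medium gives a half-wave phase shift.
At the lower boundary (n = 2.37 to n = 1.01) the reflected ray undergoes no phase shift.
Exactly one π shift → a net half-wave offset.
For bright reflection here: 2 n t = (m + ½) λ.
λ = 2 n t / (m + ½) = 3792 / (m + ½) nm.
m=4: 843 nm (IR); m=5: 689 nm (visible); m=6: 583 nm (visible); m=7: 506 nm (visible); m=8: 446 nm (visible); m=9: 399 nm (visible); m=10: 361 nm (UV).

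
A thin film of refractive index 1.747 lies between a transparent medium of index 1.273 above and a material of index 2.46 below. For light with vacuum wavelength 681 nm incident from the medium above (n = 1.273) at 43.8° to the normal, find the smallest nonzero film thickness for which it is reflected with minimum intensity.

Ray reflecting at the top interface goes from n = 1.273 toward n = 1.747: a half-wave phase shift.
At the lower boundary (n = 1.747 to n = 2.46) the reflected ray undergoes a half-wave phase shift.
The two reflections carry the same phase change, so no net offset.
For weak reflection here: 2 n t cos θ_r = (m + ½) λ.
Snell's law: 1.273 sin 43.8° = 1.747 sin θ_r → sin θ_r = 0.504, cos θ_r = 0.863.
Minimum at m = 0: t = λ / (4 n cos θ_r) = 681 / (4 × 1.747 × 0.863) = 113 nm.

113 nm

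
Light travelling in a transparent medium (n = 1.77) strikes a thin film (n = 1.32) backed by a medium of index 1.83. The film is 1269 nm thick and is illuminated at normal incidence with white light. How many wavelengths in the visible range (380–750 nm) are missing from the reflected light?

At the upper boundary (n = 1.77 to n = 1.32) the reflected ray undergoes no phase shift.
At the lower boundary (n = 1.32 to n = 1.83) the reflected ray undergoes a half-wave phase shift.
Exactly one π shift → a net half-wave offset.
So the condition for destructive reflection is 2 n t = m λ.
λ = 2 n t / m = 3350 / m nm.
m=4: 838 nm (IR); m=5: 670 nm (visible); m=6: 558 nm (visible); m=7: 479 nm (visible); m=8: 419 nm (visible); m=9: 372 nm (UV).

4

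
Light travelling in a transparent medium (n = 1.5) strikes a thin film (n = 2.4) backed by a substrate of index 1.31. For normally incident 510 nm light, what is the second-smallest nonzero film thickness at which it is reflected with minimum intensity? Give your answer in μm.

0.213 μm

At the upper boundary (n = 1.5 to n = 2.4) the reflected ray undergoes a half-wave phase shift.
Bottom surface (2.4 → 1.31): reflection off a lower-index medium gives no phase shift.
Net: one phase inversion between the two reflected rays.
So the condition for destructive reflection is 2 n t = m λ.
The second-smallest nonzero thickness corresponds to m = 2: t = m λ / (2 n) = 2.00 × 510 / (2 × 2.4) = 213 nm.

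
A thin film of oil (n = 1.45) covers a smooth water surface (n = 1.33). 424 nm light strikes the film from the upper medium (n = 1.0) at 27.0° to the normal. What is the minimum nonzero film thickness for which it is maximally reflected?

77.0 nm

At the upper boundary (n = 1.0 to n = 1.45) the reflected ray undergoes a half-wave phase shift.
Bottom surface (1.45 → 1.33): reflection off a lower-index medium gives no phase shift.
Net: one phase inversion between the two reflected rays.
So the condition for constructive reflection is 2 n t cos θ_r = (m + ½) λ.
Snell's law: 1.0 sin 27.0° = 1.45 sin θ_r → sin θ_r = 0.313, cos θ_r = 0.950.
Minimum at m = 0: t = λ / (4 n cos θ_r) = 424 / (4 × 1.45 × 0.950) = 77.0 nm.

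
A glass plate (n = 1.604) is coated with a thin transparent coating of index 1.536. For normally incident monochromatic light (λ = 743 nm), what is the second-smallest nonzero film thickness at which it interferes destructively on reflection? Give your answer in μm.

Ray reflecting at the top interface goes from n = 1.0 toward n = 1.536: a half-wave phase shift.
At the lower boundary (n = 1.536 to n = 1.604) the reflected ray undergoes a half-wave phase shift.
The two reflections carry the same phase change, so no net offset.
So the condition for destructive reflection is 2 n t = (m + ½) λ.
The second-smallest nonzero thickness corresponds to m = 1: t = (m + ½) λ / (2 n) = 1.50 × 743 / (2 × 1.536) = 363 nm.

0.363 μm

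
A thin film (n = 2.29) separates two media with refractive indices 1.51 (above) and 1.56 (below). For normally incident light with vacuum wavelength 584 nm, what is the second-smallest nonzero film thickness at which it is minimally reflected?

255 nm

At the upper boundary (n = 1.51 to n = 2.29) the reflected ray undergoes a half-wave phase shift.
At the lower boundary (n = 2.29 to n = 1.56) the reflected ray undergoes no phase shift.
The two reflections differ by half a wavelength.
So the condition for destructive reflection is 2 n t = m λ.
The second-smallest nonzero thickness corresponds to m = 2: t = m λ / (2 n) = 2.00 × 584 / (2 × 2.29) = 255 nm.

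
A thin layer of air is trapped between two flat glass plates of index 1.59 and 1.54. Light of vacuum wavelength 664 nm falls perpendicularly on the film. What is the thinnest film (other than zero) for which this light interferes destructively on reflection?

Top surface (1.59 → 1.0): reflection off a lower-index medium gives no phase shift.
Ray reflecting at the bottom interface goes from n = 1.0 toward n = 1.54: a half-wave phase shift.
The two reflections differ by half a wavelength.
With one net inversion, destructive interference in reflection requires 2 n t = m λ.
Minimum nonzero at m = 1: t = λ / (2 n) = 664 / (2 × 1.0) = 332 nm.

332 nm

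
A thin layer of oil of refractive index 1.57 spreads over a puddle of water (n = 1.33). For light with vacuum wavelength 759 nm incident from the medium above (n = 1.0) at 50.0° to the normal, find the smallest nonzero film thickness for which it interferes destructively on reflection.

277 nm

Ray reflecting at the top interface goes from n = 1.0 toward n = 1.57: a half-wave phase shift.
At the lower boundary (n = 1.57 to n = 1.33) the reflected ray undergoes no phase shift.
Net: one phase inversion between the two reflected rays.
With one net inversion, destructive interference in reflection requires 2 n t cos θ_r = m λ.
Snell's law: 1.0 sin 50.0° = 1.57 sin θ_r → sin θ_r = 0.488, cos θ_r = 0.873.
Minimum nonzero at m = 1: t = λ / (2 n cos θ_r) = 759 / (2 × 1.57 × 0.873) = 277 nm.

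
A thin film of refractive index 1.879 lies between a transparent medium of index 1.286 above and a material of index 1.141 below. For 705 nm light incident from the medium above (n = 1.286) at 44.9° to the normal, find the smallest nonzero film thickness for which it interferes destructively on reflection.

214 nm

At the upper boundary (n = 1.286 to n = 1.879) the reflected ray undergoes a half-wave phase shift.
At the lower boundary (n = 1.879 to n = 1.141) the reflected ray undergoes no phase shift.
The two reflections differ by half a wavelength.
For minimum reflection here: 2 n t cos θ_r = m λ.
Snell's law: 1.286 sin 44.9° = 1.879 sin θ_r → sin θ_r = 0.483, cos θ_r = 0.876.
Minimum nonzero at m = 1: t = λ / (2 n cos θ_r) = 705 / (2 × 1.879 × 0.876) = 214 nm.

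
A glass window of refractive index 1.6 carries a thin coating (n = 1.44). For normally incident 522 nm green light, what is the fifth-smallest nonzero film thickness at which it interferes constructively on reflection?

Top surface (1.0 → 1.44): reflection off a higher-index medium gives a half-wave phase shift.
Ray reflecting at the bottom interface goes from n = 1.44 toward n = 1.6: a half-wave phase shift.
Zero or two π shifts → no net half-wave offset.
For strong reflection here: 2 n t = m λ.
The fifth-smallest nonzero thickness corresponds to m = 5: t = m λ / (2 n) = 5.00 × 522 / (2 × 1.44) = 906 nm.

906 nm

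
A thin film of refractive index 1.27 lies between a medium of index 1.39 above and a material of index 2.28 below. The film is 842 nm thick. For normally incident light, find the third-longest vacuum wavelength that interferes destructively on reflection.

Top surface (1.39 → 1.27): reflection off a lower-index medium gives no phase shift.
Bottom surface (1.27 → 2.28): reflection off a higher-index medium gives a half-wave phase shift.
Exactly one π shift → a net half-wave offset.
With one net inversion, destructive interference in reflection requires 2 n t = m λ.
λ = 2 n t / m. The third-longest wavelength is m = 3: λ = 2 × 1.27 × 842 / 3.00 = 713 nm.

713 nm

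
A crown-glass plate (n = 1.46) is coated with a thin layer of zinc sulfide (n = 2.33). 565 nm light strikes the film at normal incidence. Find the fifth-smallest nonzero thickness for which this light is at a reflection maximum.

Top surface (1.0 → 2.33): reflection off a higher-index medium gives a half-wave phase shift.
At the lower boundary (n = 2.33 to n = 1.46) the reflected ray undergoes no phase shift.
Net: one phase inversion between the two reflected rays.
For bright reflection here: 2 n t = (m + ½) λ.
The fifth-smallest nonzero thickness corresponds to m = 4: t = (m + ½) λ / (2 n) = 4.50 × 565 / (2 × 2.33) = 546 nm.

546 nm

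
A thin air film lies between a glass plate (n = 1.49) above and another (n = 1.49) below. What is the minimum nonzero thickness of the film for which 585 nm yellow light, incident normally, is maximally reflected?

146 nm

Top surface (1.49 → 1.0): reflection off a lower-index medium gives no phase shift.
At the lower boundary (n = 1.0 to n = 1.49) the reflected ray undergoes a half-wave phase shift.
Net: one phase inversion between the two reflected rays.
So the condition for constructive reflection is 2 n t = (m + ½) λ.
Minimum at m = 0: t = λ / (4 n) = 585 / (4 × 1.0) = 146 nm.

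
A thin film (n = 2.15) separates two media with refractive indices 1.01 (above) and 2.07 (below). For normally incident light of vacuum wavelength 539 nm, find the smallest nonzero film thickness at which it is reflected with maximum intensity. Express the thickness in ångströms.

Top surface (1.01 → 2.15): reflection off a higher-index medium gives a half-wave phase shift.
Bottom surface (2.15 → 2.07): reflection off a lower-index medium gives no phase shift.
Net: one phase inversion between the two reflected rays.
With one net inversion, constructive interference in reflection requires 2 n t = (m + ½) λ.
Minimum at m = 0: t = λ / (4 n) = 539 / (4 × 2.15) = 62.7 nm.

627 Å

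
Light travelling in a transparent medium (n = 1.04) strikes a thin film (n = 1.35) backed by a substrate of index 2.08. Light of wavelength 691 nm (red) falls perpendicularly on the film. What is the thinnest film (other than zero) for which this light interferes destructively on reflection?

At the upper boundary (n = 1.04 to n = 1.35) the reflected ray undergoes a half-wave phase shift.
At the lower boundary (n = 1.35 to n = 2.08) the reflected ray undergoes a half-wave phase shift.
Net: no relative phase inversion (both shifts match).
So the condition for destructive reflection is 2 n t = (m + ½) λ.
Minimum at m = 0: t = λ / (4 n) = 691 / (4 × 1.35) = 128 nm.

128 nm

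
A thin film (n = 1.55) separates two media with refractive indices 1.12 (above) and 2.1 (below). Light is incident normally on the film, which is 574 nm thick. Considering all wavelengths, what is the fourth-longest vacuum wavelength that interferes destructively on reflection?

508 nm

At the upper boundary (n = 1.12 to n = 1.55) the reflected ray undergoes a half-wave phase shift.
Bottom surface (1.55 → 2.1): reflection off a higher-index medium gives a half-wave phase shift.
The two reflections carry the same phase change, so no net offset.
With no net inversion, destructive interference in reflection requires 2 n t = (m + ½) λ.
λ = 2 n t / (m + ½). The fourth-longest wavelength is m = 3: λ = 2 × 1.55 × 574 / 3.50 = 508 nm.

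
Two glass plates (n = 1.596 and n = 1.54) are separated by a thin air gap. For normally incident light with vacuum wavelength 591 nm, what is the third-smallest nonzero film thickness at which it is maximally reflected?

739 nm

Top surface (1.596 → 1.0): reflection off a lower-index medium gives no phase shift.
Ray reflecting at the bottom interface goes from n = 1.0 toward n = 1.54: a half-wave phase shift.
Exactly one π shift → a net half-wave offset.
So the condition for constructive reflection is 2 n t = (m + ½) λ.
The third-smallest nonzero thickness corresponds to m = 2: t = (m + ½) λ / (2 n) = 2.50 × 591 / (2 × 1.0) = 739 nm.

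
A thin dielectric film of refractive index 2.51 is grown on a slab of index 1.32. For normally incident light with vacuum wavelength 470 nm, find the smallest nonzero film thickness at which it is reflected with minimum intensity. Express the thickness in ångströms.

936 Å

Top surface (1.0 → 2.51): reflection off a higher-index medium gives a half-wave phase shift.
Bottom surface (2.51 → 1.32): reflection off a lower-index medium gives no phase shift.
Net: one phase inversion between the two reflected rays.
For minimum reflection here: 2 n t = m λ.
Minimum nonzero at m = 1: t = λ / (2 n) = 470 / (2 × 2.51) = 93.6 nm.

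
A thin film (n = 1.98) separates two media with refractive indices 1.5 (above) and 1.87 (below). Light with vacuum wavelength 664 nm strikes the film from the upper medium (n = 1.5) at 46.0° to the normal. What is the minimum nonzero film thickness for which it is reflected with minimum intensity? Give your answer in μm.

Ray reflecting at the top interface goes from n = 1.5 toward n = 1.98: a half-wave phase shift.
Ray reflecting at the bottom interface goes from n = 1.98 toward n = 1.87: no phase shift.
Net: one phase inversion between the two reflected rays.
So the condition for destructive reflection is 2 n t cos θ_r = m λ.
Snell's law: 1.5 sin 46.0° = 1.98 sin θ_r → sin θ_r = 0.545, cos θ_r = 0.838.
Minimum nonzero at m = 1: t = λ / (2 n cos θ_r) = 664 / (2 × 1.98 × 0.838) = 200 nm.

0.200 μm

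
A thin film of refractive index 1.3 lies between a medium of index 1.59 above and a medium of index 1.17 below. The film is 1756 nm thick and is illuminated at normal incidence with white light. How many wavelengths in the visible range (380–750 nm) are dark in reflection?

6

At the upper boundary (n = 1.59 to n = 1.3) the reflected ray undergoes no phase shift.
Ray reflecting at the bottom interface goes from n = 1.3 toward n = 1.17: no phase shift.
Net: no relative phase inversion (both shifts match).
So the condition for destructive reflection is 2 n t = (m + ½) λ.
λ = 2 n t / (m + ½) = 4566 / (m + ½) nm.
m=5: 830 nm (IR); m=6: 702 nm (visible); m=7: 609 nm (visible); m=8: 537 nm (visible); m=9: 481 nm (visible); m=10: 435 nm (visible); m=11: 397 nm (visible); m=12: 365 nm (UV).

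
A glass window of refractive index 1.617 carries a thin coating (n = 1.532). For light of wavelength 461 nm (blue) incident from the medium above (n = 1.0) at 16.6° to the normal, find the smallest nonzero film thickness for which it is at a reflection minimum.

76.6 nm

Ray reflecting at the top interface goes from n = 1.0 toward n = 1.532: a half-wave phase shift.
Ray reflecting at the bottom interface goes from n = 1.532 toward n = 1.617: a half-wave phase shift.
The two reflections carry the same phase change, so no net offset.
For weak reflection here: 2 n t cos θ_r = (m + ½) λ.
Snell's law: 1.0 sin 16.6° = 1.532 sin θ_r → sin θ_r = 0.186, cos θ_r = 0.982.
Minimum at m = 0: t = λ / (4 n cos θ_r) = 461 / (4 × 1.532 × 0.982) = 76.6 nm.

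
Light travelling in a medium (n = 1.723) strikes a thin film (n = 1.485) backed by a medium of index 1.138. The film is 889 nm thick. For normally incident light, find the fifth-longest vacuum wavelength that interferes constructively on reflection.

528 nm

Ray reflecting at the top interface goes from n = 1.723 toward n = 1.485: no phase shift.
Bottom surface (1.485 → 1.138): reflection off a lower-index medium gives no phase shift.
Net: no relative phase inversion (both shifts match).
With no net inversion, constructive interference in reflection requires 2 n t = m λ.
λ = 2 n t / m. The fifth-longest wavelength is m = 5: λ = 2 × 1.485 × 889 / 5.00 = 528 nm.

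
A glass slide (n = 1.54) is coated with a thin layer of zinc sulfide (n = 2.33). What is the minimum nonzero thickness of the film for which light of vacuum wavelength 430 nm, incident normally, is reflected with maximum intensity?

46.1 nm

Top surface (1.0 → 2.33): reflection off a higher-index medium gives a half-wave phase shift.
At the lower boundary (n = 2.33 to n = 1.54) the reflected ray undergoes no phase shift.
The two reflections differ by half a wavelength.
With one net inversion, constructive interference in reflection requires 2 n t = (m + ½) λ.
Minimum at m = 0: t = λ / (4 n) = 430 / (4 × 2.33) = 46.1 nm.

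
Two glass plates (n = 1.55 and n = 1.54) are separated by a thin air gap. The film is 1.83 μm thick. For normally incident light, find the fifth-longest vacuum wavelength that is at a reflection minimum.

At the upper boundary (n = 1.55 to n = 1.0) the reflected ray undergoes no phase shift.
At the lower boundary (n = 1.0 to n = 1.54) the reflected ray undergoes a half-wave phase shift.
Net: one phase inversion between the two reflected rays.
So the condition for destructive reflection is 2 n t = m λ.
λ = 2 n t / m. The fifth-longest wavelength is m = 5: λ = 2 × 1.0 × 1830 / 5.00 = 732 nm.

732 nm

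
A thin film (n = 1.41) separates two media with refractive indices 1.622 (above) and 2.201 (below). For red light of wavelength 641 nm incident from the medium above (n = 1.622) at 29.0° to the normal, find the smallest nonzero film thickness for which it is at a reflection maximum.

137 nm

Top surface (1.622 → 1.41): reflection off a lower-index medium gives no phase shift.
At the lower boundary (n = 1.41 to n = 2.201) the reflected ray undergoes a half-wave phase shift.
Net: one phase inversion between the two reflected rays.
With one net inversion, constructive interference in reflection requires 2 n t cos θ_r = (m + ½) λ.
Snell's law: 1.622 sin 29.0° = 1.41 sin θ_r → sin θ_r = 0.558, cos θ_r = 0.830.
Minimum at m = 0: t = λ / (4 n cos θ_r) = 641 / (4 × 1.41 × 0.830) = 137 nm.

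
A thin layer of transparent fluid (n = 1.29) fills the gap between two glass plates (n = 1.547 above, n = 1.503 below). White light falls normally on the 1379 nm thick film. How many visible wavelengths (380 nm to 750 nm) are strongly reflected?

4

At the upper boundary (n = 1.547 to n = 1.29) the reflected ray undergoes no phase shift.
Bottom surface (1.29 → 1.503): reflection off a higher-index medium gives a half-wave phase shift.
The two reflections differ by half a wavelength.
With one net inversion, constructive interference in reflection requires 2 n t = (m + ½) λ.
λ = 2 n t / (m + ½) = 3558 / (m + ½) nm.
m=4: 791 nm (IR); m=5: 647 nm (visible); m=6: 547 nm (visible); m=7: 474 nm (visible); m=8: 419 nm (visible); m=9: 375 nm (UV).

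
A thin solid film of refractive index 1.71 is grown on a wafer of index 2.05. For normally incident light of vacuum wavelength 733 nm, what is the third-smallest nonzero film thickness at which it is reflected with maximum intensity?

643 nm

Top surface (1.0 → 1.71): reflection off a higher-index medium gives a half-wave phase shift.
At the lower boundary (n = 1.71 to n = 2.05) the reflected ray undergoes a half-wave phase shift.
The two reflections carry the same phase change, so no net offset.
So the condition for constructive reflection is 2 n t = m λ.
The third-smallest nonzero thickness corresponds to m = 3: t = m λ / (2 n) = 3.00 × 733 / (2 × 1.71) = 643 nm.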